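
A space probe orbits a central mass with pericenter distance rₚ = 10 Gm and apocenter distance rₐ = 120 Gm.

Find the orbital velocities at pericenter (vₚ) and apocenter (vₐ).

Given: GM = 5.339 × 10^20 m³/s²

Convert to SI: rₚ = 10 Gm = 1e+10 m; rₐ = 120 Gm = 1.2e+11 m.
Use the vis-viva equation v² = GM(2/r − 1/a) with a = (rₚ + rₐ)/2 = (1e+10 + 1.2e+11)/2 = 6.5e+10 m.
vₚ = √(GM · (2/rₚ − 1/a)) = √(5.339e+20 · (2/1e+10 − 1/6.5e+10)) m/s ≈ 3.14e+05 m/s = 314 km/s.
vₐ = √(GM · (2/rₐ − 1/a)) = √(5.339e+20 · (2/1.2e+11 − 1/6.5e+10)) m/s ≈ 2.616e+04 m/s = 26.16 km/s.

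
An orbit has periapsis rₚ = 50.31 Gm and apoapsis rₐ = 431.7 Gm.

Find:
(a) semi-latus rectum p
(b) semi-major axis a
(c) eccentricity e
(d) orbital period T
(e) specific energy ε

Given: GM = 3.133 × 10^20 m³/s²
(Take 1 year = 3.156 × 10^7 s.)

Convert to SI: rₚ = 50.31 Gm = 5.031e+10 m; rₐ = 431.7 Gm = 4.317e+11 m.
(a) From a = (rₚ + rₐ)/2 = 2.41005e+11 m and e = (rₐ − rₚ)/(rₐ + rₚ) = 0.791249, p = a(1 − e²) = 2.41005e+11 · (1 − (0.791249)²) ≈ 9.012e+10 m
(b) a = (rₚ + rₐ)/2 = (5.031e+10 + 4.317e+11)/2 ≈ 2.41e+11 m
(c) e = (rₐ − rₚ)/(rₐ + rₚ) = (4.317e+11 − 5.031e+10)/(4.317e+11 + 5.031e+10) ≈ 0.7912
(d) With a = (rₚ + rₐ)/2 = 2.41005e+11 m, T = 2π √(a³/GM) = 2π √((2.41005e+11)³/3.133e+20) s ≈ 4.2e+07 s
(e) With a = (rₚ + rₐ)/2 = 2.41005e+11 m, ε = −GM/(2a) = −3.133e+20/(2 · 2.41005e+11) J/kg ≈ -6.5e+08 J/kg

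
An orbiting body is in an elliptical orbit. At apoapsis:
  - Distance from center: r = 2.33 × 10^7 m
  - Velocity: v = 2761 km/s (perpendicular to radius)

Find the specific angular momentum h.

Convert to SI: v = 2761 km/s = 2.761e+06 m/s.
With v perpendicular to r, h = r · v.
h = 2.33e+07 · 2.761e+06 m²/s ≈ 6.433e+13 m²/s.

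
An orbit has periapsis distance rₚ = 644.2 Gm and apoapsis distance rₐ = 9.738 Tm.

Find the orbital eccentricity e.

Convert to SI: rₚ = 644.2 Gm = 6.442e+11 m; rₐ = 9.738 Tm = 9.738e+12 m.
e = (rₐ − rₚ) / (rₐ + rₚ).
e = (9.738e+12 − 6.442e+11) / (9.738e+12 + 6.442e+11) = 9.0938e+12 / 1.03822e+13 ≈ 0.8759.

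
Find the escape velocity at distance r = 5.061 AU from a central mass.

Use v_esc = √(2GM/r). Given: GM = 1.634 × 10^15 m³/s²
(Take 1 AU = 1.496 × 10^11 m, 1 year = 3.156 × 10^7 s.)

Convert to SI: r = 5.061 AU = 7.57126e+11 m.
Escape velocity comes from setting total energy to zero: ½v² − GM/r = 0 ⇒ v_esc = √(2GM / r).
v_esc = √(2 · 1.634e+15 / 7.57126e+11) m/s ≈ 65.7 m/s = 0.01386 AU/year.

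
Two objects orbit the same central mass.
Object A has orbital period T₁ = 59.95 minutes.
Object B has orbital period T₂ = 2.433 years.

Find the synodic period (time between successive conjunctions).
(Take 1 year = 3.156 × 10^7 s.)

Convert to SI: T₁ = 59.95 minutes = 3597 s; T₂ = 2.433 years = 7.67855e+07 s.
T_syn = |T₁ · T₂ / (T₁ − T₂)|.
T_syn = |3597 · 7.67855e+07 / (3597 − 7.67855e+07)| s ≈ 3597 s = 59.95 minutes.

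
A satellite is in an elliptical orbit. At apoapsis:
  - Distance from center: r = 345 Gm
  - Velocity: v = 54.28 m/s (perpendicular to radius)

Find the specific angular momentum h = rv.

Convert to SI: r = 345 Gm = 3.45e+11 m.
With v perpendicular to r, h = r · v.
h = 3.45e+11 · 54.28 m²/s ≈ 1.873e+13 m²/s.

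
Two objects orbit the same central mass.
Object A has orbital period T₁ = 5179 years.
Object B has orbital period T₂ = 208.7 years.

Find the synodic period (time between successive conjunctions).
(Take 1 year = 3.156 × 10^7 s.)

Convert to SI: T₁ = 5179 years = 1.63449e+11 s; T₂ = 208.7 years = 6.58657e+09 s.
T_syn = |T₁ · T₂ / (T₁ − T₂)|.
T_syn = |1.63449e+11 · 6.58657e+09 / (1.63449e+11 − 6.58657e+09)| s ≈ 6.863e+09 s = 217.5 years.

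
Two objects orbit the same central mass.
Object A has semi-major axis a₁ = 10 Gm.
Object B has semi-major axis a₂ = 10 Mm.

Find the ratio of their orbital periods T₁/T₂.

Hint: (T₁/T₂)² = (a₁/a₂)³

Convert to SI: a₁ = 10 Gm = 1e+10 m; a₂ = 10 Mm = 1e+07 m.
From Kepler's third law, (T₁/T₂)² = (a₁/a₂)³, so T₁/T₂ = (a₁/a₂)^(3/2).
a₁/a₂ = 1e+10 / 1e+07 = 1000.
T₁/T₂ = (1000)^(3/2) ≈ 3.162e+04.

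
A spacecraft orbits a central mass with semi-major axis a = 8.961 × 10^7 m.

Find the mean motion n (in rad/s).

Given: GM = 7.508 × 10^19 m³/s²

n = √(GM / a³).
n = √(7.508e+19 / (8.961e+07)³) rad/s ≈ 0.01021 rad/s.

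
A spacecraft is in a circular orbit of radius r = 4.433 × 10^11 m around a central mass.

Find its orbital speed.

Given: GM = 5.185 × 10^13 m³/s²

For a circular orbit, gravity supplies the centripetal force, so v = √(GM / r).
v = √(5.185e+13 / 4.433e+11) m/s ≈ 10.81 m/s = 10.81 m/s.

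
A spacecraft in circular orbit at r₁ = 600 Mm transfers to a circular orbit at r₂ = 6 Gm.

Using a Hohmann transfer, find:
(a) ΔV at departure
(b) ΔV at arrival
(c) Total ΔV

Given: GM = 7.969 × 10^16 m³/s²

Convert to SI: r₁ = 600 Mm = 6e+08 m; r₂ = 6 Gm = 6e+09 m.
Transfer semi-major axis: a_t = (r₁ + r₂)/2 = (6e+08 + 6e+09)/2 = 3.3e+09 m.
Circular speeds: v₁ = √(GM/r₁) = 11524.6 m/s, v₂ = √(GM/r₂) = 3644.4 m/s.
Transfer speeds (vis-viva v² = GM(2/r − 1/a_t)): v₁ᵗ = 15539.8 m/s, v₂ᵗ = 1553.98 m/s.
(a) ΔV₁ = |v₁ᵗ − v₁| ≈ 4015 m/s = 4.015 km/s.
(b) ΔV₂ = |v₂ − v₂ᵗ| ≈ 2090 m/s = 2.09 km/s.
(c) ΔV_total = ΔV₁ + ΔV₂ ≈ 6106 m/s = 6.106 km/s.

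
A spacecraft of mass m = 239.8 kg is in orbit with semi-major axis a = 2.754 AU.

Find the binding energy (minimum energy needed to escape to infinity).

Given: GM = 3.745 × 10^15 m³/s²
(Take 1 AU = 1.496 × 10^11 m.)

Convert to SI: a = 2.754 AU = 4.11998e+11 m.
Total orbital energy is E = −GMm/(2a); binding energy is E_bind = −E = GMm/(2a).
E_bind = 3.745e+15 · 239.8 / (2 · 4.11998e+11) J ≈ 1.09e+06 J = 1.09 MJ.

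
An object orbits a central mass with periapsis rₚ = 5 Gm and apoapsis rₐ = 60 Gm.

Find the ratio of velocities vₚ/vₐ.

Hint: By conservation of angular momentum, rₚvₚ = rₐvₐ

Convert to SI: rₚ = 5 Gm = 5e+09 m; rₐ = 60 Gm = 6e+10 m.
Conservation of angular momentum gives rₚvₚ = rₐvₐ, so vₚ/vₐ = rₐ/rₚ.
vₚ/vₐ = 6e+10 / 5e+09 ≈ 12.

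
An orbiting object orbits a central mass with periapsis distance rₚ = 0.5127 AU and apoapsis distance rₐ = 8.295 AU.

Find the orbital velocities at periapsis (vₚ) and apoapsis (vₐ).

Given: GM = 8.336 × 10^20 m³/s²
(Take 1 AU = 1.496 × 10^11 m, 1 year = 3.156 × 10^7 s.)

Convert to SI: rₚ = 0.5127 AU = 7.66999e+10 m; rₐ = 8.295 AU = 1.24093e+12 m.
Use the vis-viva equation v² = GM(2/r − 1/a) with a = (rₚ + rₐ)/2 = (7.66999e+10 + 1.24093e+12)/2 = 6.58816e+11 m.
vₚ = √(GM · (2/rₚ − 1/a)) = √(8.336e+20 · (2/7.66999e+10 − 1/6.58816e+11)) m/s ≈ 1.431e+05 m/s = 30.18 AU/year.
vₐ = √(GM · (2/rₐ − 1/a)) = √(8.336e+20 · (2/1.24093e+12 − 1/6.58816e+11)) m/s ≈ 8843 m/s = 1.866 AU/year.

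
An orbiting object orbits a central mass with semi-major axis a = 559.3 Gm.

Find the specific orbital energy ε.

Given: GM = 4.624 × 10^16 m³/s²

Convert to SI: a = 559.3 Gm = 5.593e+11 m.
ε = −GM / (2a).
ε = −4.624e+16 / (2 · 5.593e+11) J/kg ≈ -4.134e+04 J/kg = -41.34 kJ/kg.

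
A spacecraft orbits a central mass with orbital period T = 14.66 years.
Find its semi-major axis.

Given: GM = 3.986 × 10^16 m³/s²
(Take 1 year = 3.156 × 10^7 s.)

Convert to SI: T = 14.66 years = 4.6267e+08 s.
Invert Kepler's third law: a = (GM · T² / (4π²))^(1/3).
Substituting T = 4.6267e+08 s and GM = 3.986e+16 m³/s²:
a = (3.986e+16 · (4.6267e+08)² / (4π²))^(1/3) m
a ≈ 6.001e+10 m = 60.01 Gm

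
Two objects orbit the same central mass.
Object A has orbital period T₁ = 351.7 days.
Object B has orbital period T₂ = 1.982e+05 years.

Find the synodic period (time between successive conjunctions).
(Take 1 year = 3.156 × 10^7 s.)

Convert to SI: T₁ = 351.7 days = 3.03869e+07 s; T₂ = 1.982e+05 years = 6.25519e+12 s.
T_syn = |T₁ · T₂ / (T₁ − T₂)|.
T_syn = |3.03869e+07 · 6.25519e+12 / (3.03869e+07 − 6.25519e+12)| s ≈ 3.039e+07 s = 351.7 days.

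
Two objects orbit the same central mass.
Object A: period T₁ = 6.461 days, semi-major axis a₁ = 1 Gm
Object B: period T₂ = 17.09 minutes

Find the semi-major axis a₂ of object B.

Convert to SI: T₁ = 6.461 days = 558230 s; a₁ = 1 Gm = 1e+09 m; T₂ = 17.09 minutes = 1025.4 s.
Kepler's third law: (T₁/T₂)² = (a₁/a₂)³ ⇒ a₂ = a₁ · (T₂/T₁)^(2/3).
T₂/T₁ = 1025.4 / 558230 = 0.00183688.
a₂ = 1e+09 · (0.00183688)^(2/3) m ≈ 1.5e+07 m = 15 Mm.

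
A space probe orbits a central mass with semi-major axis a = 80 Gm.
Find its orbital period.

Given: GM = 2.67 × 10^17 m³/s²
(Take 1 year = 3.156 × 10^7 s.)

Convert to SI: a = 80 Gm = 8e+10 m.
Kepler's third law: T = 2π √(a³ / GM).
Substituting a = 8e+10 m and GM = 2.67e+17 m³/s²:
T = 2π √((8e+10)³ / 2.67e+17) s
T ≈ 2.751e+08 s = 8.718 years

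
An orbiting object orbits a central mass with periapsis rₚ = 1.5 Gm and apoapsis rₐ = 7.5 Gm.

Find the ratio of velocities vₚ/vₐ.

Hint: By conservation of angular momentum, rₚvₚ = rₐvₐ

Convert to SI: rₚ = 1.5 Gm = 1.5e+09 m; rₐ = 7.5 Gm = 7.5e+09 m.
Conservation of angular momentum gives rₚvₚ = rₐvₐ, so vₚ/vₐ = rₐ/rₚ.
vₚ/vₐ = 7.5e+09 / 1.5e+09 ≈ 5.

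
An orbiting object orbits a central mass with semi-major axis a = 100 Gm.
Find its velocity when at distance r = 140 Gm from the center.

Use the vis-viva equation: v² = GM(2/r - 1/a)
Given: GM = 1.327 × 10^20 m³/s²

Convert to SI: a = 100 Gm = 1e+11 m; r = 140 Gm = 1.4e+11 m.
Vis-viva: v = √(GM · (2/r − 1/a)).
2/r − 1/a = 2/1.4e+11 − 1/1e+11 = 4.28571e-12 m⁻¹.
v = √(1.327e+20 · 4.28571e-12) m/s ≈ 2.385e+04 m/s = 23.85 km/s.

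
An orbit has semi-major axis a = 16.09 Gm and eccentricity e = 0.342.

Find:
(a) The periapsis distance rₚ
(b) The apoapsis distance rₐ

Convert to SI: a = 16.09 Gm = 1.609e+10 m.
(a) rₚ = a(1 − e) = 1.609e+10 · (1 − 0.342) = 1.609e+10 · 0.658 ≈ 1.059e+10 m = 10.59 Gm.
(b) rₐ = a(1 + e) = 1.609e+10 · (1 + 0.342) = 1.609e+10 · 1.342 ≈ 2.159e+10 m = 21.59 Gm.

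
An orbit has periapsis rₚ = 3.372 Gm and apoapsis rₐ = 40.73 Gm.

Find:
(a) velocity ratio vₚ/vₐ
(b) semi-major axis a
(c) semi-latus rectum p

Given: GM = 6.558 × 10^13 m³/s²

Convert to SI: rₚ = 3.372 Gm = 3.372e+09 m; rₐ = 40.73 Gm = 4.073e+10 m.
(a) Conservation of angular momentum (rₚvₚ = rₐvₐ) gives vₚ/vₐ = rₐ/rₚ = 4.073e+10/3.372e+09 ≈ 12.08
(b) a = (rₚ + rₐ)/2 = (3.372e+09 + 4.073e+10)/2 ≈ 2.205e+10 m
(c) From a = (rₚ + rₐ)/2 = 2.2051e+10 m and e = (rₐ − rₚ)/(rₐ + rₚ) = 0.847082, p = a(1 − e²) = 2.2051e+10 · (1 − (0.847082)²) ≈ 6.228e+09 m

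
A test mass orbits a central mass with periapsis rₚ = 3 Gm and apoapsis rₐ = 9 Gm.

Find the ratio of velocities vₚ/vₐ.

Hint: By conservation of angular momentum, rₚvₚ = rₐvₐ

Convert to SI: rₚ = 3 Gm = 3e+09 m; rₐ = 9 Gm = 9e+09 m.
Conservation of angular momentum gives rₚvₚ = rₐvₐ, so vₚ/vₐ = rₐ/rₚ.
vₚ/vₐ = 9e+09 / 3e+09 ≈ 3.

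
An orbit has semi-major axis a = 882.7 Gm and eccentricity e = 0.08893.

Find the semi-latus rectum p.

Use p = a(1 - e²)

Convert to SI: a = 882.7 Gm = 8.827e+11 m.
p = a (1 − e²).
p = 8.827e+11 · (1 − (0.08893)²) = 8.827e+11 · 0.992091 ≈ 8.757e+11 m = 875.7 Gm.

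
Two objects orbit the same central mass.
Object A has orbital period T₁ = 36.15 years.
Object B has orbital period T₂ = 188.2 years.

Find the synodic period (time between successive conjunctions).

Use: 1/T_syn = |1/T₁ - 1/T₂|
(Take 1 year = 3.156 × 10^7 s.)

Convert to SI: T₁ = 36.15 years = 1.14089e+09 s; T₂ = 188.2 years = 5.93959e+09 s.
T_syn = |T₁ · T₂ / (T₁ − T₂)|.
T_syn = |1.14089e+09 · 5.93959e+09 / (1.14089e+09 − 5.93959e+09)| s ≈ 1.412e+09 s = 44.74 years.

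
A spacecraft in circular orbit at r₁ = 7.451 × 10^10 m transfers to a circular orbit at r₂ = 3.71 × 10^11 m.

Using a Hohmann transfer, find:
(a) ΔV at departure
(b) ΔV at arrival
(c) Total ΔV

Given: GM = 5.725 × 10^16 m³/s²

Transfer semi-major axis: a_t = (r₁ + r₂)/2 = (7.451e+10 + 3.71e+11)/2 = 2.22755e+11 m.
Circular speeds: v₁ = √(GM/r₁) = 876.558 m/s, v₂ = √(GM/r₂) = 392.827 m/s.
Transfer speeds (vis-viva v² = GM(2/r − 1/a_t)): v₁ᵗ = 1131.24 m/s, v₂ᵗ = 227.193 m/s.
(a) ΔV₁ = |v₁ᵗ − v₁| ≈ 254.7 m/s = 254.7 m/s.
(b) ΔV₂ = |v₂ − v₂ᵗ| ≈ 165.6 m/s = 165.6 m/s.
(c) ΔV_total = ΔV₁ + ΔV₂ ≈ 420.3 m/s = 420.3 m/s.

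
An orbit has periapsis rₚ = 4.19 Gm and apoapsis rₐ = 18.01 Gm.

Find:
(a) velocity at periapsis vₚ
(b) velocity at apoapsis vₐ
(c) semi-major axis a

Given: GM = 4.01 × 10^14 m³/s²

Convert to SI: rₚ = 4.19 Gm = 4.19e+09 m; rₐ = 18.01 Gm = 1.801e+10 m.
(a) With a = (rₚ + rₐ)/2 = 1.11e+10 m, vₚ = √(GM (2/rₚ − 1/a)) = √(4.01e+14 · (2/4.19e+09 − 1/1.11e+10)) m/s ≈ 394.1 m/s
(b) With a = (rₚ + rₐ)/2 = 1.11e+10 m, vₐ = √(GM (2/rₐ − 1/a)) = √(4.01e+14 · (2/1.801e+10 − 1/1.11e+10)) m/s ≈ 91.68 m/s
(c) a = (rₚ + rₐ)/2 = (4.19e+09 + 1.801e+10)/2 ≈ 1.11e+10 m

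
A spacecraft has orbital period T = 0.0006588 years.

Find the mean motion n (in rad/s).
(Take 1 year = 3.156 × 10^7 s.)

Convert to SI: T = 0.0006588 years = 20791.7 s.
n = 2π / T.
n = 2π / 20791.7 s ≈ 0.0003022 rad/s.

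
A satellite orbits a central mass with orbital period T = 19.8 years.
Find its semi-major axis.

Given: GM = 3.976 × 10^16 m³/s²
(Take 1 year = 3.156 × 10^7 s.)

Convert to SI: T = 19.8 years = 6.24888e+08 s.
Invert Kepler's third law: a = (GM · T² / (4π²))^(1/3).
Substituting T = 6.24888e+08 s and GM = 3.976e+16 m³/s²:
a = (3.976e+16 · (6.24888e+08)² / (4π²))^(1/3) m
a ≈ 7.327e+10 m = 7.327 × 10^10 m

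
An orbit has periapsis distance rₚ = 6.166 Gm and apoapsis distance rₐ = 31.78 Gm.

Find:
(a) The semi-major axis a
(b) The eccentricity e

Convert to SI: rₚ = 6.166 Gm = 6.166e+09 m; rₐ = 31.78 Gm = 3.178e+10 m.
(a) a = (rₚ + rₐ) / 2 = (6.166e+09 + 3.178e+10) / 2 ≈ 1.897e+10 m = 18.97 Gm.
(b) e = (rₐ − rₚ) / (rₐ + rₚ) = (3.178e+10 − 6.166e+09) / (3.178e+10 + 6.166e+09) ≈ 0.675.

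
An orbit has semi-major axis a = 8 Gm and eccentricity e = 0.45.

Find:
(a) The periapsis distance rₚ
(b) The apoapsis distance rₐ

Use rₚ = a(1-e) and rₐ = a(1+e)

Convert to SI: a = 8 Gm = 8e+09 m.
(a) rₚ = a(1 − e) = 8e+09 · (1 − 0.45) = 8e+09 · 0.55 ≈ 4.4e+09 m = 4.4 Gm.
(b) rₐ = a(1 + e) = 8e+09 · (1 + 0.45) = 8e+09 · 1.45 ≈ 1.16e+10 m = 11.6 Gm.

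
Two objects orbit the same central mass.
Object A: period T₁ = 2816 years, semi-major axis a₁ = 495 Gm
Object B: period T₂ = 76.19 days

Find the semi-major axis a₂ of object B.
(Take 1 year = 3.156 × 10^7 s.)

Convert to SI: T₁ = 2816 years = 8.8873e+10 s; a₁ = 495 Gm = 4.95e+11 m; T₂ = 76.19 days = 6.58282e+06 s.
Kepler's third law: (T₁/T₂)² = (a₁/a₂)³ ⇒ a₂ = a₁ · (T₂/T₁)^(2/3).
T₂/T₁ = 6.58282e+06 / 8.8873e+10 = 7.407e-05.
a₂ = 4.95e+11 · (7.407e-05)^(2/3) m ≈ 8.73e+08 m = 873 Mm.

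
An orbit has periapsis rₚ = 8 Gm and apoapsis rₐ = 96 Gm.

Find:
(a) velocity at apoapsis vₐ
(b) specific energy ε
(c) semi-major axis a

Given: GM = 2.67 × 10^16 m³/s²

Convert to SI: rₚ = 8 Gm = 8e+09 m; rₐ = 96 Gm = 9.6e+10 m.
(a) With a = (rₚ + rₐ)/2 = 5.2e+10 m, vₐ = √(GM (2/rₐ − 1/a)) = √(2.67e+16 · (2/9.6e+10 − 1/5.2e+10)) m/s ≈ 206.9 m/s
(b) With a = (rₚ + rₐ)/2 = 5.2e+10 m, ε = −GM/(2a) = −2.67e+16/(2 · 5.2e+10) J/kg ≈ -2.567e+05 J/kg
(c) a = (rₚ + rₐ)/2 = (8e+09 + 9.6e+10)/2 ≈ 5.2e+10 m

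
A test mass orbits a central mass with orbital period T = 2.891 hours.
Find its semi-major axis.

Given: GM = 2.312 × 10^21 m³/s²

Convert to SI: T = 2.891 hours = 10407.6 s.
Invert Kepler's third law: a = (GM · T² / (4π²))^(1/3).
Substituting T = 10407.6 s and GM = 2.312e+21 m³/s²:
a = (2.312e+21 · (10407.6)² / (4π²))^(1/3) m
a ≈ 1.851e+09 m = 1.851 Gm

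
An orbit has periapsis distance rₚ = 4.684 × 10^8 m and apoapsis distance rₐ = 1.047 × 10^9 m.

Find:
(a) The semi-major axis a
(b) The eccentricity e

(a) a = (rₚ + rₐ) / 2 = (4.684e+08 + 1.047e+09) / 2 ≈ 7.577e+08 m = 7.577 × 10^8 m.
(b) e = (rₐ − rₚ) / (rₐ + rₚ) = (1.047e+09 − 4.684e+08) / (1.047e+09 + 4.684e+08) ≈ 0.3818.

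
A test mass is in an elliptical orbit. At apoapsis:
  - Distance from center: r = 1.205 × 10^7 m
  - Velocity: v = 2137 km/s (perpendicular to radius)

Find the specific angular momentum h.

Convert to SI: v = 2137 km/s = 2.137e+06 m/s.
With v perpendicular to r, h = r · v.
h = 1.205e+07 · 2.137e+06 m²/s ≈ 2.575e+13 m²/s.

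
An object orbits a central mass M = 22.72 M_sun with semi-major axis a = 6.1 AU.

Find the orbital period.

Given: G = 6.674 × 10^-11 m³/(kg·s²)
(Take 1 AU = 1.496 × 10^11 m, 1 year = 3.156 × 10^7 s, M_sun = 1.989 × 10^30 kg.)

Convert to SI: a = 6.1 AU = 9.1256e+11 m; M = 22.72 M_sun = 4.51901e+31 kg.
GM = G · M = 6.674e-11 · 4.51901e+31 = 3.01599e+21 m³/s².
Kepler's third law: T = 2π √(a³ / GM).
Substituting a = 9.1256e+11 m and GM = 3.01599e+21 m³/s²:
T = 2π √((9.1256e+11)³ / 3.01599e+21) s
T ≈ 9.974e+07 s = 3.16 years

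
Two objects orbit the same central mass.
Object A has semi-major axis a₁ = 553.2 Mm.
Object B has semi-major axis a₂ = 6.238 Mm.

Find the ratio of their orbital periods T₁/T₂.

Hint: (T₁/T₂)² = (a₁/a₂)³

Convert to SI: a₁ = 553.2 Mm = 5.532e+08 m; a₂ = 6.238 Mm = 6.238e+06 m.
From Kepler's third law, (T₁/T₂)² = (a₁/a₂)³, so T₁/T₂ = (a₁/a₂)^(3/2).
a₁/a₂ = 5.532e+08 / 6.238e+06 = 88.6823.
T₁/T₂ = (88.6823)^(3/2) ≈ 835.1.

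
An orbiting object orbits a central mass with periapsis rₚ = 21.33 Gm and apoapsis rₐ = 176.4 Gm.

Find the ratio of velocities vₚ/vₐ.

Convert to SI: rₚ = 21.33 Gm = 2.133e+10 m; rₐ = 176.4 Gm = 1.764e+11 m.
Conservation of angular momentum gives rₚvₚ = rₐvₐ, so vₚ/vₐ = rₐ/rₚ.
vₚ/vₐ = 1.764e+11 / 2.133e+10 ≈ 8.27.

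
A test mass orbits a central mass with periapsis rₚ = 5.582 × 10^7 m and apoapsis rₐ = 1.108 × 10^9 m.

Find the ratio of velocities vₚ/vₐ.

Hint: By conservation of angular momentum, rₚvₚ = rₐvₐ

Conservation of angular momentum gives rₚvₚ = rₐvₐ, so vₚ/vₐ = rₐ/rₚ.
vₚ/vₐ = 1.108e+09 / 5.582e+07 ≈ 19.85.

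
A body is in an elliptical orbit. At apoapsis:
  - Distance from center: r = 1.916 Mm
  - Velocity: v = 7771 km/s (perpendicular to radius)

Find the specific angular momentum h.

Convert to SI: r = 1.916 Mm = 1.916e+06 m; v = 7771 km/s = 7.771e+06 m/s.
With v perpendicular to r, h = r · v.
h = 1.916e+06 · 7.771e+06 m²/s ≈ 1.489e+13 m²/s.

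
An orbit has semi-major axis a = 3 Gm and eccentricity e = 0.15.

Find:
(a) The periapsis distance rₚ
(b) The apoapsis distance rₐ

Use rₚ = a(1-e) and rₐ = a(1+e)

Convert to SI: a = 3 Gm = 3e+09 m.
(a) rₚ = a(1 − e) = 3e+09 · (1 − 0.15) = 3e+09 · 0.85 ≈ 2.55e+09 m = 2.55 Gm.
(b) rₐ = a(1 + e) = 3e+09 · (1 + 0.15) = 3e+09 · 1.15 ≈ 3.45e+09 m = 3.45 Gm.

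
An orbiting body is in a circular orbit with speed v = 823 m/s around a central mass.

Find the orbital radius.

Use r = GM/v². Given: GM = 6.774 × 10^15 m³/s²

For a circular orbit, v² = GM / r, so r = GM / v².
r = 6.774e+15 / (823)² m ≈ 1e+10 m = 10 Gm.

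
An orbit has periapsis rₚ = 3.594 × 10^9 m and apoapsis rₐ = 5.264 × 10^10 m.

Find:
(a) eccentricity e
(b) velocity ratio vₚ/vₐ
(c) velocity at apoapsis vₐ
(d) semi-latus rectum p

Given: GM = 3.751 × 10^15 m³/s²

(a) e = (rₐ − rₚ)/(rₐ + rₚ) = (5.264e+10 − 3.594e+09)/(5.264e+10 + 3.594e+09) ≈ 0.8722
(b) Conservation of angular momentum (rₚvₚ = rₐvₐ) gives vₚ/vₐ = rₐ/rₚ = 5.264e+10/3.594e+09 ≈ 14.65
(c) With a = (rₚ + rₐ)/2 = 2.8117e+10 m, vₐ = √(GM (2/rₐ − 1/a)) = √(3.751e+15 · (2/5.264e+10 − 1/2.8117e+10)) m/s ≈ 95.44 m/s
(d) From a = (rₚ + rₐ)/2 = 2.8117e+10 m and e = (rₐ − rₚ)/(rₐ + rₚ) = 0.872177, p = a(1 − e²) = 2.8117e+10 · (1 − (0.872177)²) ≈ 6.729e+09 m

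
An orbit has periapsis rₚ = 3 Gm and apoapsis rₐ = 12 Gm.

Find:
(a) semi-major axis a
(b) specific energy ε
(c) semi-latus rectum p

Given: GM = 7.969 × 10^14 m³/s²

Convert to SI: rₚ = 3 Gm = 3e+09 m; rₐ = 12 Gm = 1.2e+10 m.
(a) a = (rₚ + rₐ)/2 = (3e+09 + 1.2e+10)/2 ≈ 7.5e+09 m
(b) With a = (rₚ + rₐ)/2 = 7.5e+09 m, ε = −GM/(2a) = −7.969e+14/(2 · 7.5e+09) J/kg ≈ -5.313e+04 J/kg
(c) From a = (rₚ + rₐ)/2 = 7.5e+09 m and e = (rₐ − rₚ)/(rₐ + rₚ) = 0.6, p = a(1 − e²) = 7.5e+09 · (1 − (0.6)²) ≈ 4.8e+09 m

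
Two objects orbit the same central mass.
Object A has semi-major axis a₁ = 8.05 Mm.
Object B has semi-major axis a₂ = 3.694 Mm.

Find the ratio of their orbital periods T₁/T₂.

Convert to SI: a₁ = 8.05 Mm = 8.05e+06 m; a₂ = 3.694 Mm = 3.694e+06 m.
From Kepler's third law, (T₁/T₂)² = (a₁/a₂)³, so T₁/T₂ = (a₁/a₂)^(3/2).
a₁/a₂ = 8.05e+06 / 3.694e+06 = 2.17921.
T₁/T₂ = (2.17921)^(3/2) ≈ 3.217.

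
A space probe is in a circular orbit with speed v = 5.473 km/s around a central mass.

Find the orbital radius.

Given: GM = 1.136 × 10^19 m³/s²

Convert to SI: v = 5.473 km/s = 5473 m/s.
For a circular orbit, v² = GM / r, so r = GM / v².
r = 1.136e+19 / (5473)² m ≈ 3.793e+11 m = 379.3 Gm.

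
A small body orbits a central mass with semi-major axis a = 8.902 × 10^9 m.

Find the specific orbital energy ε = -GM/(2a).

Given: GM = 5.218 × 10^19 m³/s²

ε = −GM / (2a).
ε = −5.218e+19 / (2 · 8.902e+09) J/kg ≈ -2.931e+09 J/kg = -2.931 GJ/kg.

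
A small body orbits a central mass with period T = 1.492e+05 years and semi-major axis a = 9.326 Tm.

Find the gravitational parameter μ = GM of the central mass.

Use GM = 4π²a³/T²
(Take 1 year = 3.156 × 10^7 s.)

Convert to SI: T = 1.492e+05 years = 4.70875e+12 s; a = 9.326 Tm = 9.326e+12 m.
GM = 4π² · a³ / T².
GM = 4π² · (9.326e+12)³ / (4.70875e+12)² m³/s² ≈ 1.444e+15 m³/s² = 1.444 × 10^15 m³/s².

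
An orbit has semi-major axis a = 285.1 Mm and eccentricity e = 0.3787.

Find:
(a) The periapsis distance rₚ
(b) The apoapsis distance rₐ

Convert to SI: a = 285.1 Mm = 2.851e+08 m.
(a) rₚ = a(1 − e) = 2.851e+08 · (1 − 0.3787) = 2.851e+08 · 0.6213 ≈ 1.771e+08 m = 177.1 Mm.
(b) rₐ = a(1 + e) = 2.851e+08 · (1 + 0.3787) = 2.851e+08 · 1.3787 ≈ 3.931e+08 m = 393.1 Mm.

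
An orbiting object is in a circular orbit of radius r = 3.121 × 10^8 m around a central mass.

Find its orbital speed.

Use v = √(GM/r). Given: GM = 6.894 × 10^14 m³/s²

For a circular orbit, gravity supplies the centripetal force, so v = √(GM / r).
v = √(6.894e+14 / 3.121e+08) m/s ≈ 1486 m/s = 1.486 km/s.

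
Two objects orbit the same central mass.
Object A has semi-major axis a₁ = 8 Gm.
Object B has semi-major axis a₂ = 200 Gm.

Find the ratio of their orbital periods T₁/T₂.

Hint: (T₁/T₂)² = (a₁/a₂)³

Convert to SI: a₁ = 8 Gm = 8e+09 m; a₂ = 200 Gm = 2e+11 m.
From Kepler's third law, (T₁/T₂)² = (a₁/a₂)³, so T₁/T₂ = (a₁/a₂)^(3/2).
a₁/a₂ = 8e+09 / 2e+11 = 0.04.
T₁/T₂ = (0.04)^(3/2) ≈ 0.008.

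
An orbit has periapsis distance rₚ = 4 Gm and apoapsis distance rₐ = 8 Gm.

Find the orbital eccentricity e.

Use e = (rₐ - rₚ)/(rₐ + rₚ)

Convert to SI: rₚ = 4 Gm = 4e+09 m; rₐ = 8 Gm = 8e+09 m.
e = (rₐ − rₚ) / (rₐ + rₚ).
e = (8e+09 − 4e+09) / (8e+09 + 4e+09) = 4e+09 / 1.2e+10 ≈ 0.3333.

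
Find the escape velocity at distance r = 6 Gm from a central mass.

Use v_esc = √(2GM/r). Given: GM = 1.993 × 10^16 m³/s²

Convert to SI: r = 6 Gm = 6e+09 m.
Escape velocity comes from setting total energy to zero: ½v² − GM/r = 0 ⇒ v_esc = √(2GM / r).
v_esc = √(2 · 1.993e+16 / 6e+09) m/s ≈ 2577 m/s = 2.577 km/s.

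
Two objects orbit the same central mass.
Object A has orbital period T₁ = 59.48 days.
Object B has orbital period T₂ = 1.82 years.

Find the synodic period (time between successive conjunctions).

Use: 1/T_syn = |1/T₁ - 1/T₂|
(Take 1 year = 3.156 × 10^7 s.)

Convert to SI: T₁ = 59.48 days = 5.13907e+06 s; T₂ = 1.82 years = 5.74392e+07 s.
T_syn = |T₁ · T₂ / (T₁ − T₂)|.
T_syn = |5.13907e+06 · 5.74392e+07 / (5.13907e+06 − 5.74392e+07)| s ≈ 5.644e+06 s = 65.32 days.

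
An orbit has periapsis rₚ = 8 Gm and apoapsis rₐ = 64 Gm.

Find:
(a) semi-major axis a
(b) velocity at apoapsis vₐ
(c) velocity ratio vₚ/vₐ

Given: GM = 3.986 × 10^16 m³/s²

Convert to SI: rₚ = 8 Gm = 8e+09 m; rₐ = 64 Gm = 6.4e+10 m.
(a) a = (rₚ + rₐ)/2 = (8e+09 + 6.4e+10)/2 ≈ 3.6e+10 m
(b) With a = (rₚ + rₐ)/2 = 3.6e+10 m, vₐ = √(GM (2/rₐ − 1/a)) = √(3.986e+16 · (2/6.4e+10 − 1/3.6e+10)) m/s ≈ 372 m/s
(c) Conservation of angular momentum (rₚvₚ = rₐvₐ) gives vₚ/vₐ = rₐ/rₚ = 6.4e+10/8e+09 ≈ 8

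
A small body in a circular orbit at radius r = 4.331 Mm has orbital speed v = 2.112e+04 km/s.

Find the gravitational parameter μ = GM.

Convert to SI: r = 4.331 Mm = 4.331e+06 m; v = 2.112e+04 km/s = 2.112e+07 m/s.
For a circular orbit v² = GM/r, so GM = v² · r.
GM = (2.112e+07)² · 4.331e+06 m³/s² ≈ 1.932e+21 m³/s² = 1.932 × 10^21 m³/s².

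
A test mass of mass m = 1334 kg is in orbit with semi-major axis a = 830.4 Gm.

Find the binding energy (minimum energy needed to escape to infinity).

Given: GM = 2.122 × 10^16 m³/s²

Convert to SI: a = 830.4 Gm = 8.304e+11 m.
Total orbital energy is E = −GMm/(2a); binding energy is E_bind = −E = GMm/(2a).
E_bind = 2.122e+16 · 1334 / (2 · 8.304e+11) J ≈ 1.704e+07 J = 17.04 MJ.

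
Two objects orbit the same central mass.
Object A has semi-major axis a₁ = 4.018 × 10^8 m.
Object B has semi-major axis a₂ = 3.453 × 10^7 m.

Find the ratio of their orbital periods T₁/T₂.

From Kepler's third law, (T₁/T₂)² = (a₁/a₂)³, so T₁/T₂ = (a₁/a₂)^(3/2).
a₁/a₂ = 4.018e+08 / 3.453e+07 = 11.6363.
T₁/T₂ = (11.6363)^(3/2) ≈ 39.69.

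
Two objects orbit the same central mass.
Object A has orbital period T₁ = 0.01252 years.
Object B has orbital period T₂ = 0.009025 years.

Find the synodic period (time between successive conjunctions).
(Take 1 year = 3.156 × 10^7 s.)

Convert to SI: T₁ = 0.01252 years = 395131 s; T₂ = 0.009025 years = 284829 s.
T_syn = |T₁ · T₂ / (T₁ − T₂)|.
T_syn = |395131 · 284829 / (395131 − 284829)| s ≈ 1.02e+06 s = 0.03233 years.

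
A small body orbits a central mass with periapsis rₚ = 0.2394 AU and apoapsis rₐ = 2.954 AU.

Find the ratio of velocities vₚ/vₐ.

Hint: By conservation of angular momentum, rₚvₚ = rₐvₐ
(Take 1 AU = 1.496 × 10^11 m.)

Convert to SI: rₚ = 0.2394 AU = 3.58142e+10 m; rₐ = 2.954 AU = 4.41918e+11 m.
Conservation of angular momentum gives rₚvₚ = rₐvₐ, so vₚ/vₐ = rₐ/rₚ.
vₚ/vₐ = 4.41918e+11 / 3.58142e+10 ≈ 12.34.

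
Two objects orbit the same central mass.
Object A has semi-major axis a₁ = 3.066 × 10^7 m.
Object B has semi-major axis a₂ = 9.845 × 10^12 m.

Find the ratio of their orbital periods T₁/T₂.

From Kepler's third law, (T₁/T₂)² = (a₁/a₂)³, so T₁/T₂ = (a₁/a₂)^(3/2).
a₁/a₂ = 3.066e+07 / 9.845e+12 = 3.11427e-06.
T₁/T₂ = (3.11427e-06)^(3/2) ≈ 5.496e-09.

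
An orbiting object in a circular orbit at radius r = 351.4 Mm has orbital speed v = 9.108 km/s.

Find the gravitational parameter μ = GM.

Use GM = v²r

Convert to SI: r = 351.4 Mm = 3.514e+08 m; v = 9.108 km/s = 9108 m/s.
For a circular orbit v² = GM/r, so GM = v² · r.
GM = (9108)² · 3.514e+08 m³/s² ≈ 2.915e+16 m³/s² = 2.915 × 10^16 m³/s².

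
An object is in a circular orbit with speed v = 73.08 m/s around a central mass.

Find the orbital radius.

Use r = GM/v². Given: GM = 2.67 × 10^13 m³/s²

For a circular orbit, v² = GM / r, so r = GM / v².
r = 2.67e+13 / (73.08)² m ≈ 4.999e+09 m = 4.999 Gm.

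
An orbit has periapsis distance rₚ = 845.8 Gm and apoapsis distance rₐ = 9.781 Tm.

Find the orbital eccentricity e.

Convert to SI: rₚ = 845.8 Gm = 8.458e+11 m; rₐ = 9.781 Tm = 9.781e+12 m.
e = (rₐ − rₚ) / (rₐ + rₚ).
e = (9.781e+12 − 8.458e+11) / (9.781e+12 + 8.458e+11) = 8.9352e+12 / 1.06268e+13 ≈ 0.8408.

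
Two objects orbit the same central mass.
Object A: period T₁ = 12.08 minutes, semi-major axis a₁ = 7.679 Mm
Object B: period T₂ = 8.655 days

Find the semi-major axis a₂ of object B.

Convert to SI: T₁ = 12.08 minutes = 724.8 s; a₁ = 7.679 Mm = 7.679e+06 m; T₂ = 8.655 days = 747792 s.
Kepler's third law: (T₁/T₂)² = (a₁/a₂)³ ⇒ a₂ = a₁ · (T₂/T₁)^(2/3).
T₂/T₁ = 747792 / 724.8 = 1031.72.
a₂ = 7.679e+06 · (1031.72)^(2/3) m ≈ 7.841e+08 m = 784.1 Mm.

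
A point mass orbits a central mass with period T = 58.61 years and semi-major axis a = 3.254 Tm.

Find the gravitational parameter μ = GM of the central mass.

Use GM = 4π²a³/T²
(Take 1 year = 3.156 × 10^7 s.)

Convert to SI: T = 58.61 years = 1.84973e+09 s; a = 3.254 Tm = 3.254e+12 m.
GM = 4π² · a³ / T².
GM = 4π² · (3.254e+12)³ / (1.84973e+09)² m³/s² ≈ 3.976e+20 m³/s² = 3.976 × 10^20 m³/s².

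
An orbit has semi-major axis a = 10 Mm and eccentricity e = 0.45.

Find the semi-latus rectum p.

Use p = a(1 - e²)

Convert to SI: a = 10 Mm = 1e+07 m.
p = a (1 − e²).
p = 1e+07 · (1 − (0.45)²) = 1e+07 · 0.7975 ≈ 7.975e+06 m = 7.975 Mm.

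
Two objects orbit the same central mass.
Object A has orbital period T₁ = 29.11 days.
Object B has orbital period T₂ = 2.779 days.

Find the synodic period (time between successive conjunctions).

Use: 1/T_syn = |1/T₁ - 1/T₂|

Convert to SI: T₁ = 29.11 days = 2.5151e+06 s; T₂ = 2.779 days = 240106 s.
T_syn = |T₁ · T₂ / (T₁ − T₂)|.
T_syn = |2.5151e+06 · 240106 / (2.5151e+06 − 240106)| s ≈ 2.654e+05 s = 3.072 days.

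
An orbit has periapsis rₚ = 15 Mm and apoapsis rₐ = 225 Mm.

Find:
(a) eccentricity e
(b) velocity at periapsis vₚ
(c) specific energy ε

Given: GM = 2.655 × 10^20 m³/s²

Convert to SI: rₚ = 15 Mm = 1.5e+07 m; rₐ = 225 Mm = 2.25e+08 m.
(a) e = (rₐ − rₚ)/(rₐ + rₚ) = (2.25e+08 − 1.5e+07)/(2.25e+08 + 1.5e+07) ≈ 0.875
(b) With a = (rₚ + rₐ)/2 = 1.2e+08 m, vₚ = √(GM (2/rₚ − 1/a)) = √(2.655e+20 · (2/1.5e+07 − 1/1.2e+08)) m/s ≈ 5.761e+06 m/s
(c) With a = (rₚ + rₐ)/2 = 1.2e+08 m, ε = −GM/(2a) = −2.655e+20/(2 · 1.2e+08) J/kg ≈ -1.106e+12 J/kg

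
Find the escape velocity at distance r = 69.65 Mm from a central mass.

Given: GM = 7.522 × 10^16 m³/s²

Convert to SI: r = 69.65 Mm = 6.965e+07 m.
Escape velocity comes from setting total energy to zero: ½v² − GM/r = 0 ⇒ v_esc = √(2GM / r).
v_esc = √(2 · 7.522e+16 / 6.965e+07) m/s ≈ 4.648e+04 m/s = 46.48 km/s.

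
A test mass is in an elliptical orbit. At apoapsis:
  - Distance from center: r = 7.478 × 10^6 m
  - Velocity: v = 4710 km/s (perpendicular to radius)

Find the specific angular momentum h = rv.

Convert to SI: v = 4710 km/s = 4.71e+06 m/s.
With v perpendicular to r, h = r · v.
h = 7.478e+06 · 4.71e+06 m²/s ≈ 3.522e+13 m²/s.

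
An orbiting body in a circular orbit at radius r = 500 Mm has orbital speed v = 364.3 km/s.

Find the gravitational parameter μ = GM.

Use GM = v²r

Convert to SI: r = 500 Mm = 5e+08 m; v = 364.3 km/s = 364300 m/s.
For a circular orbit v² = GM/r, so GM = v² · r.
GM = (364300)² · 5e+08 m³/s² ≈ 6.636e+19 m³/s² = 6.636 × 10^19 m³/s².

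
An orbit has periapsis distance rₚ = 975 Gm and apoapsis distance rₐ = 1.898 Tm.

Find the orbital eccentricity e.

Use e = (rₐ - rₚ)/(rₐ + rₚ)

Convert to SI: rₚ = 975 Gm = 9.75e+11 m; rₐ = 1.898 Tm = 1.898e+12 m.
e = (rₐ − rₚ) / (rₐ + rₚ).
e = (1.898e+12 − 9.75e+11) / (1.898e+12 + 9.75e+11) = 9.23e+11 / 2.873e+12 ≈ 0.3213.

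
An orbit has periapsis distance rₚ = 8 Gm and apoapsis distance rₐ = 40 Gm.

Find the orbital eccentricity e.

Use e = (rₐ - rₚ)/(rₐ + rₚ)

Convert to SI: rₚ = 8 Gm = 8e+09 m; rₐ = 40 Gm = 4e+10 m.
e = (rₐ − rₚ) / (rₐ + rₚ).
e = (4e+10 − 8e+09) / (4e+10 + 8e+09) = 3.2e+10 / 4.8e+10 ≈ 0.6667.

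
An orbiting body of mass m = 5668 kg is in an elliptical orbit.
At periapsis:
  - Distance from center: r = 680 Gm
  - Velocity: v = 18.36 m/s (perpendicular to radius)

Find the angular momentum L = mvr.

Convert to SI: r = 680 Gm = 6.8e+11 m.
Since v is perpendicular to r, L = m · v · r.
L = 5668 · 18.36 · 6.8e+11 kg·m²/s ≈ 7.076e+16 kg·m²/s.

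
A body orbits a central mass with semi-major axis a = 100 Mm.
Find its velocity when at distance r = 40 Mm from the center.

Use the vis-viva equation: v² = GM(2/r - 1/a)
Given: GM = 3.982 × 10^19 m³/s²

Convert to SI: a = 100 Mm = 1e+08 m; r = 40 Mm = 4e+07 m.
Vis-viva: v = √(GM · (2/r − 1/a)).
2/r − 1/a = 2/4e+07 − 1/1e+08 = 4e-08 m⁻¹.
v = √(3.982e+19 · 4e-08) m/s ≈ 1.262e+06 m/s = 1262 km/s.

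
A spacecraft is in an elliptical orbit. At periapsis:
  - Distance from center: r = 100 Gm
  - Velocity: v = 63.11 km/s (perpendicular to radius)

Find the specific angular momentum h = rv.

Convert to SI: r = 100 Gm = 1e+11 m; v = 63.11 km/s = 63110 m/s.
With v perpendicular to r, h = r · v.
h = 1e+11 · 63110 m²/s ≈ 6.311e+15 m²/s.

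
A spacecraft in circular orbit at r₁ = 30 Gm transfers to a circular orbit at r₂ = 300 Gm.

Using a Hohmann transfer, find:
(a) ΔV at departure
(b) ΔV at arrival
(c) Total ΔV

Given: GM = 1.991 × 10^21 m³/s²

Convert to SI: r₁ = 30 Gm = 3e+10 m; r₂ = 300 Gm = 3e+11 m.
Transfer semi-major axis: a_t = (r₁ + r₂)/2 = (3e+10 + 3e+11)/2 = 1.65e+11 m.
Circular speeds: v₁ = √(GM/r₁) = 257617 m/s, v₂ = √(GM/r₂) = 81465.7 m/s.
Transfer speeds (vis-viva v² = GM(2/r − 1/a_t)): v₁ᵗ = 347371 m/s, v₂ᵗ = 34737.1 m/s.
(a) ΔV₁ = |v₁ᵗ − v₁| ≈ 8.975e+04 m/s = 89.75 km/s.
(b) ΔV₂ = |v₂ − v₂ᵗ| ≈ 4.673e+04 m/s = 46.73 km/s.
(c) ΔV_total = ΔV₁ + ΔV₂ ≈ 1.365e+05 m/s = 136.5 km/s.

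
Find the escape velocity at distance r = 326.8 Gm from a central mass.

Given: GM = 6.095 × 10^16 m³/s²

Convert to SI: r = 326.8 Gm = 3.268e+11 m.
Escape velocity comes from setting total energy to zero: ½v² − GM/r = 0 ⇒ v_esc = √(2GM / r).
v_esc = √(2 · 6.095e+16 / 3.268e+11) m/s ≈ 610.7 m/s = 610.7 m/s.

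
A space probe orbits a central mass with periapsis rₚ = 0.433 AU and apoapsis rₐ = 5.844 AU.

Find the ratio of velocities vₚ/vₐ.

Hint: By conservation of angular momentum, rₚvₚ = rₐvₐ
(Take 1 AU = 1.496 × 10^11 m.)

Convert to SI: rₚ = 0.433 AU = 6.47768e+10 m; rₐ = 5.844 AU = 8.74262e+11 m.
Conservation of angular momentum gives rₚvₚ = rₐvₐ, so vₚ/vₐ = rₐ/rₚ.
vₚ/vₐ = 8.74262e+11 / 6.47768e+10 ≈ 13.5.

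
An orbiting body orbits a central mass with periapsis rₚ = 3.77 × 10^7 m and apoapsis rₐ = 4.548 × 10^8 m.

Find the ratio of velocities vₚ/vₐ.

Conservation of angular momentum gives rₚvₚ = rₐvₐ, so vₚ/vₐ = rₐ/rₚ.
vₚ/vₐ = 4.548e+08 / 3.77e+07 ≈ 12.06.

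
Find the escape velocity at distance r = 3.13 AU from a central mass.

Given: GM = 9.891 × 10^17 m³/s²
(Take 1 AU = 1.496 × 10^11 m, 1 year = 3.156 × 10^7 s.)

Convert to SI: r = 3.13 AU = 4.68248e+11 m.
Escape velocity comes from setting total energy to zero: ½v² − GM/r = 0 ⇒ v_esc = √(2GM / r).
v_esc = √(2 · 9.891e+17 / 4.68248e+11) m/s ≈ 2055 m/s = 0.4336 AU/year.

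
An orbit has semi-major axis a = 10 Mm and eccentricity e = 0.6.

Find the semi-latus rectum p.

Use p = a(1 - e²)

Convert to SI: a = 10 Mm = 1e+07 m.
p = a (1 − e²).
p = 1e+07 · (1 − (0.6)²) = 1e+07 · 0.64 ≈ 6.4e+06 m = 6.4 Mm.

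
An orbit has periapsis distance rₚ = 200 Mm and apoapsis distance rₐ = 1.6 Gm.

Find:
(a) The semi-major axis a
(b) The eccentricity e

Convert to SI: rₚ = 200 Mm = 2e+08 m; rₐ = 1.6 Gm = 1.6e+09 m.
(a) a = (rₚ + rₐ) / 2 = (2e+08 + 1.6e+09) / 2 ≈ 9e+08 m = 900 Mm.
(b) e = (rₐ − rₚ) / (rₐ + rₚ) = (1.6e+09 − 2e+08) / (1.6e+09 + 2e+08) ≈ 0.7778.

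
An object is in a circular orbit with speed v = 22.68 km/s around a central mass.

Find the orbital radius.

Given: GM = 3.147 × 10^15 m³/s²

Convert to SI: v = 22.68 km/s = 22680 m/s.
For a circular orbit, v² = GM / r, so r = GM / v².
r = 3.147e+15 / (22680)² m ≈ 6.118e+06 m = 6.118 Mm.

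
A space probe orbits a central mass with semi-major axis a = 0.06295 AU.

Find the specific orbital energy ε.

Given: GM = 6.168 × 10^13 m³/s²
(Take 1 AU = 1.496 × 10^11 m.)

Convert to SI: a = 0.06295 AU = 9.41732e+09 m.
ε = −GM / (2a).
ε = −6.168e+13 / (2 · 9.41732e+09) J/kg ≈ -3275 J/kg = -3.275 kJ/kg.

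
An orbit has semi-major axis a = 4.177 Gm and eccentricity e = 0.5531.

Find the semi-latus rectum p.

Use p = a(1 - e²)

Convert to SI: a = 4.177 Gm = 4.177e+09 m.
p = a (1 − e²).
p = 4.177e+09 · (1 − (0.5531)²) = 4.177e+09 · 0.69408 ≈ 2.899e+09 m = 2.899 Gm.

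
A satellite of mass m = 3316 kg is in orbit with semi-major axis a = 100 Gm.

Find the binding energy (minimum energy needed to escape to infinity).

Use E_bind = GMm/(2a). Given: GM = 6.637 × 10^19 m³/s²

Convert to SI: a = 100 Gm = 1e+11 m.
Total orbital energy is E = −GMm/(2a); binding energy is E_bind = −E = GMm/(2a).
E_bind = 6.637e+19 · 3316 / (2 · 1e+11) J ≈ 1.1e+12 J = 1.1 TJ.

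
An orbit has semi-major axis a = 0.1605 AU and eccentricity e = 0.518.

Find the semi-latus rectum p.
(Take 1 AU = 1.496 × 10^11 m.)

Convert to SI: a = 0.1605 AU = 2.40108e+10 m.
p = a (1 − e²).
p = 2.40108e+10 · (1 − (0.518)²) = 2.40108e+10 · 0.731676 ≈ 1.757e+10 m = 0.1174 AU.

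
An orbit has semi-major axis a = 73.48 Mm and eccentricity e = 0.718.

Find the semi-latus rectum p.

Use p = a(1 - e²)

Convert to SI: a = 73.48 Mm = 7.348e+07 m.
p = a (1 − e²).
p = 7.348e+07 · (1 − (0.718)²) = 7.348e+07 · 0.484476 ≈ 3.56e+07 m = 35.6 Mm.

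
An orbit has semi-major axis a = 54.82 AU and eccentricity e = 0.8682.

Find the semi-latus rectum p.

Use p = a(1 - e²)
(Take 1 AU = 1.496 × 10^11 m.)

Convert to SI: a = 54.82 AU = 8.20107e+12 m.
p = a (1 − e²).
p = 8.20107e+12 · (1 − (0.8682)²) = 8.20107e+12 · 0.246229 ≈ 2.019e+12 m = 13.5 AU.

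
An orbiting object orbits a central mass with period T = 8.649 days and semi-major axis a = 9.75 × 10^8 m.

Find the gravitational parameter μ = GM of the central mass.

Convert to SI: T = 8.649 days = 747274 s.
GM = 4π² · a³ / T².
GM = 4π² · (9.75e+08)³ / (747274)² m³/s² ≈ 6.553e+16 m³/s² = 6.553 × 10^16 m³/s².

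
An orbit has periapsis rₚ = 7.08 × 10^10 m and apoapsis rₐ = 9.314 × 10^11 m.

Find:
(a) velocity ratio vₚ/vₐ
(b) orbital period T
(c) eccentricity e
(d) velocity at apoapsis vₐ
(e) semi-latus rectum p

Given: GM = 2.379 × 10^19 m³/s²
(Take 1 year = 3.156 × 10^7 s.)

(a) Conservation of angular momentum (rₚvₚ = rₐvₐ) gives vₚ/vₐ = rₐ/rₚ = 9.314e+11/7.08e+10 ≈ 13.16
(b) With a = (rₚ + rₐ)/2 = 5.011e+11 m, T = 2π √(a³/GM) = 2π √((5.011e+11)³/2.379e+19) s ≈ 4.57e+08 s
(c) e = (rₐ − rₚ)/(rₐ + rₚ) = (9.314e+11 − 7.08e+10)/(9.314e+11 + 7.08e+10) ≈ 0.8587
(d) With a = (rₚ + rₐ)/2 = 5.011e+11 m, vₐ = √(GM (2/rₐ − 1/a)) = √(2.379e+19 · (2/9.314e+11 − 1/5.011e+11)) m/s ≈ 1900 m/s
(e) From a = (rₚ + rₐ)/2 = 5.011e+11 m and e = (rₐ − rₚ)/(rₐ + rₚ) = 0.858711, p = a(1 − e²) = 5.011e+11 · (1 − (0.858711)²) ≈ 1.316e+11 m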